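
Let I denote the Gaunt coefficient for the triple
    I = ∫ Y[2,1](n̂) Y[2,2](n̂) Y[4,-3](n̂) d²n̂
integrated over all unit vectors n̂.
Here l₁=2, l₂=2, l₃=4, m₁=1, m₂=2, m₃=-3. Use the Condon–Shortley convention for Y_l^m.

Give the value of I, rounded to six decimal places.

Rules hold: Σm=0, L=8 even, 0≤4≤4.
N = 5·5·9 = 225
Δ = 0!·4!·4!/9! = 1/630
Racah Σ t=0..0: t=0:+1/16 = 1/16
⇒ 3j(2 2 4; 0 0 0)² = 2/35, sgn +1
Racah Σ t=0..0: t=0:+1/144 = 1/144
⇒ 3j(2 2 4; 1 2 -3)² = 1/18, sgn -1
4πI² = N·(3j₀)²·(3jₘ)² = 5/7
I = -1·√(0.714286/4π) = -0.23841361

-0.238414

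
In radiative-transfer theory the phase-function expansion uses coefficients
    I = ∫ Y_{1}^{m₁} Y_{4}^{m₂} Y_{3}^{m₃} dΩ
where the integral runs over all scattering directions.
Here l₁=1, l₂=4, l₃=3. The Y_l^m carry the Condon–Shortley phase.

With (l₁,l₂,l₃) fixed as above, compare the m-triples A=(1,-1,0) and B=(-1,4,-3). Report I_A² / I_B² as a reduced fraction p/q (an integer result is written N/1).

Shared (l₁,l₂,l₃)=(1,4,3): N and (l;000)² cancel in I_A²/I_B².
A: Δ = 2!·0!·6!/9! = 1/252; Racah Σ t=0..0: t=0:+1/72 = 1/72; ⇒ 3j(1 4 3; 1 -1 0)² = 5/126, sgn -1
B: Δ = 2!·0!·6!/9! = 1/252; Racah Σ t=2..2: t=2:+1/1440 = 1/1440; ⇒ 3j(1 4 3; -1 4 -3)² = 1/9, sgn +1
I_A²/I_B² = (5/126)/(1/9) = 5/14

5/14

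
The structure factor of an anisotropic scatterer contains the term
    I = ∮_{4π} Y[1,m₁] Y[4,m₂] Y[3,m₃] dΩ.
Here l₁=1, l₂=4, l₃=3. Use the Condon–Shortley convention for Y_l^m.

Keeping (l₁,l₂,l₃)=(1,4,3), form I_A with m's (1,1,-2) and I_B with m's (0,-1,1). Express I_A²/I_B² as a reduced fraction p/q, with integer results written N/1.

l's match ⇒ only the (l;m) 3-j factors differ between A and B.
A: triangle coeff Δ(1,4,3) = 1/252; Σ_t [0,0]: t=0:+1/240 = 1/240; (3j)²=1/84 [(1 4 3; 1 1 -2)], sign=-1
B: triangle coeff Δ(1,4,3) = 1/252; Σ_t [1,1]: t=1:−1/48 = -1/48; (3j)²=5/84 [(1 4 3; 0 -1 1)], sign=-1
I_A²/I_B² = (1/84)/(5/84) = 1/5

1/5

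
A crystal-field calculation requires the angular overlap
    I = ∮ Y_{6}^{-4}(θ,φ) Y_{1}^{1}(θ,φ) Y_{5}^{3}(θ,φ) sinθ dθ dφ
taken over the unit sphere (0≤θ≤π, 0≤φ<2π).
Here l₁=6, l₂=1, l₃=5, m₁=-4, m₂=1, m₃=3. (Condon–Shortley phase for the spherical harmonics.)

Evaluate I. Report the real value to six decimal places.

m-sum 0 ✓  L=12 even ✓  5≤5≤7 ✓
Π(2lᵢ+1) = 13×3×11 = 429
triangle coeff Δ(6,1,5) = 1/858
Σ_t [1,1]: t=1:−1/14400 = -1/14400
(3j)²=6/143 [(6 1 5; 0 0 0)], sign=+1
Σ_t [2,2]: t=2:+1/161280 = 1/161280
(3j)²=15/286 [(6 1 5; -4 1 3)], sign=+1
⇒ 4πI² = 135/143
I = (+1)√(135/143/(4π)) = 0.27409047

0.274090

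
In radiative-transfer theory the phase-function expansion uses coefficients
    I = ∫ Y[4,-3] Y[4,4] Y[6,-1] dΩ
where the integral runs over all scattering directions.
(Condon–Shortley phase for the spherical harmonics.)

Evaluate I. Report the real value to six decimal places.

Rules hold: Σm=0, L=14 even, 0≤6≤8.
N = 9·9·13 = 1053
Δ = 2!·6!·6!/15! = 1/1261260
Racah Σ t=0..2: t=0:+1/4608 t=1:−1/1296 t=2:+1/4608 = -7/20736
⇒ 3j(4 4 6; 0 0 0)² = 20/1287, sgn -1
Racah Σ t=2..2: t=2:+1/172800 = 1/172800
⇒ 3j(4 4 6; -3 4 -1)² = 7/2145, sgn -1
4πI² = N·(3j₀)²·(3jₘ)² = 84/1573
I = +1·√(0.0534011/4π) = 0.06518840

0.065188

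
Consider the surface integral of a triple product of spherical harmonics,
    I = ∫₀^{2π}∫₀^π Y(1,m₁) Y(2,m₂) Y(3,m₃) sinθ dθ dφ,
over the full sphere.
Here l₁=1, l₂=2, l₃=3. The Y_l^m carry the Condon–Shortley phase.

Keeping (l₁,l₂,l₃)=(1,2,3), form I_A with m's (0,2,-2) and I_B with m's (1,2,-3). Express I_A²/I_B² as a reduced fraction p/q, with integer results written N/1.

1/3

Same 1,2,3: normalisation and zero-m 3j drop out of the ratio.
A: Δ: 0! 2! 4! / 7! → 1/105; sum: t=0:+1/24 = 1/24; 3j²(1 2 3; 0 2 -2) = Δ·Π!·Σ² = 1/21  (sign -1)
B: Δ: 0! 2! 4! / 7! → 1/105; sum: t=0:+1/48 = 1/48; 3j²(1 2 3; 1 2 -3) = Δ·Π!·Σ² = 1/7  (sign +1)
I_A²/I_B² = (1/21)/(1/7) = 1/3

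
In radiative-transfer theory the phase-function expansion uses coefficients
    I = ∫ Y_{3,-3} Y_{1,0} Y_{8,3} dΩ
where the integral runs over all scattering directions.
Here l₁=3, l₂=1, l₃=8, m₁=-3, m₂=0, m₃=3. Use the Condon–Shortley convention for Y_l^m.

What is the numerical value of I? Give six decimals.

|3−1|≤8≤3+1 violated ⇒ I = 0

0.000000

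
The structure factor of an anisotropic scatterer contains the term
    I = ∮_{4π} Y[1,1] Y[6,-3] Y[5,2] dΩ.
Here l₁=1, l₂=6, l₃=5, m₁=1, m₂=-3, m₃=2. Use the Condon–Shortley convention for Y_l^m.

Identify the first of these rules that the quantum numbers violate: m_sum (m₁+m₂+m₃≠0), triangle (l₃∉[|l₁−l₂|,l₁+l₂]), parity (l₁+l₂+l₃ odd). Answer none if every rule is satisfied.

Σmᵢ = 0  ✓
l₃∈[|l₁−l₂|,l₁+l₂]=[5,7], have l₃=5  ✓
Σlᵢ = 12 ⇒ even  ✓

none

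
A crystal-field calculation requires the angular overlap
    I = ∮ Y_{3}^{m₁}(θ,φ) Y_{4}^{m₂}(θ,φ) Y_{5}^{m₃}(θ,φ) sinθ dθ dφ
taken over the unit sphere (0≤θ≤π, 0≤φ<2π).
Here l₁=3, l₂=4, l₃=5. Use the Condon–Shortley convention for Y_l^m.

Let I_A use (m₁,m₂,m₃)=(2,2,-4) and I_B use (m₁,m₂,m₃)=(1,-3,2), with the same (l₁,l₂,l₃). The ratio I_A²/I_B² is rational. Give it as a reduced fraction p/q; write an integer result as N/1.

240/343

Same 3,4,5: normalisation and zero-m 3j drop out of the ratio.
A: Δ: 2! 4! 6! / 13! → 1/180180; sum: t=0:+1/8640 t=1:−1/2880 = -1/4320; 3j²(3 4 5; 2 2 -4) = Δ·Π!·Σ² = 8/429  (sign +1)
B: Δ: 2! 4! 6! / 13! → 1/180180; sum: t=0:+1/960 t=1:−1/4320 = 7/8640; 3j²(3 4 5; 1 -3 2) = Δ·Π!·Σ² = 343/12870  (sign -1)
I_A²/I_B² = (8/429)/(343/12870) = 240/343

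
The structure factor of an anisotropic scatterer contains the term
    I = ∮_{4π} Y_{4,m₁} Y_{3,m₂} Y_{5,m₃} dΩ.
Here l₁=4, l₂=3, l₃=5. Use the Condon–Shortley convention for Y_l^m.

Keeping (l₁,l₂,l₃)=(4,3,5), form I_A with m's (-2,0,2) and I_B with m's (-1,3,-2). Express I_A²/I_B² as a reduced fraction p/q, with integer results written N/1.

2/125

Same 4,3,5: normalisation and zero-m 3j drop out of the ratio.
A: Δ: 2! 6! 4! / 13! → 1/180180; sum: t=0:+1/8640 t=1:−1/480 t=2:+1/576 = -1/4320; 3j²(4 3 5; -2 0 2) = Δ·Π!·Σ² = 1/2145  (sign +1)
B: Δ: 2! 6! 4! / 13! → 1/180180; sum: t=2:+1/1728 = 1/1728; 3j²(4 3 5; -1 3 -2) = Δ·Π!·Σ² = 25/858  (sign -1)
I_A²/I_B² = (1/2145)/(25/858) = 2/125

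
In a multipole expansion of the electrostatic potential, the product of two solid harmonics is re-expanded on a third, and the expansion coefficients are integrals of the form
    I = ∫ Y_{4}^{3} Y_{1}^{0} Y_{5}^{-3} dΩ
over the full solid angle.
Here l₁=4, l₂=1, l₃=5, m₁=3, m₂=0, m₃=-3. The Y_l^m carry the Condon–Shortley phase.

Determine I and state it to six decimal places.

-0.196426

Rules hold: Σm=0, L=10 even, 3≤5≤5.
N = 9·3·11 = 297
Δ = 0!·8!·2!/11! = 1/495
Racah Σ t=0..0: t=0:+1/576 = 1/576
⇒ 3j(4 1 5; 0 0 0)² = 5/99, sgn -1
Racah Σ t=0..0: t=0:+1/5040 = 1/5040
⇒ 3j(4 1 5; 3 0 -3)² = 16/495, sgn +1
4πI² = N·(3j₀)²·(3jₘ)² = 16/33
I = -1·√(0.484848/4π) = -0.19642560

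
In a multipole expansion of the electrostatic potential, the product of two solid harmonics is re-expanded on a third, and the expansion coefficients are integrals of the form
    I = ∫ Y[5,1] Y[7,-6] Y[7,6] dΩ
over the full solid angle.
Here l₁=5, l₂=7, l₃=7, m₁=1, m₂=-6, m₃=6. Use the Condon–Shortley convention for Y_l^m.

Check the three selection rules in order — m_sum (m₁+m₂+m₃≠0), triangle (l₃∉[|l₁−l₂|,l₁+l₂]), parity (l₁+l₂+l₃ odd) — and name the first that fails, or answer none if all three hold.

m_sum

Σmᵢ = 1  ✗
l₃∈[|l₁−l₂|,l₁+l₂]=[2,12], have l₃=7
Σlᵢ = 19 ⇒ odd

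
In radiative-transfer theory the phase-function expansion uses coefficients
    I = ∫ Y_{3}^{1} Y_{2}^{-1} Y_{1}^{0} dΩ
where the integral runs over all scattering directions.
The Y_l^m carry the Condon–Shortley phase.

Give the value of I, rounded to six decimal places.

-0.233597

m-sum 0 ✓  L=6 even ✓  1≤1≤5 ✓
Π(2lᵢ+1) = 7×5×3 = 105
triangle coeff Δ(3,2,1) = 1/105
Σ_t [2,2]: t=2:+1/4 = 1/4
(3j)²=3/35 [(3 2 1; 0 0 0)], sign=-1
Σ_t [1,1]: t=1:−1/6 = -1/6
(3j)²=8/105 [(3 2 1; 1 -1 0)], sign=+1
⇒ 4πI² = 24/35
I = (-1)√(24/35/(4π)) = -0.23359668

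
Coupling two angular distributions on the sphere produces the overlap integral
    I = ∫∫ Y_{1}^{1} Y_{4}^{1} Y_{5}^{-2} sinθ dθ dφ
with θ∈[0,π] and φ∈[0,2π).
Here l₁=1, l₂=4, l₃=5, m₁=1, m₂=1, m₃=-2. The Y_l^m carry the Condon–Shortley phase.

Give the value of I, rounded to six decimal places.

0.225034

m-sum 0 ✓  L=10 even ✓  3≤5≤5 ✓
Π(2lᵢ+1) = 3×9×11 = 297
triangle coeff Δ(1,4,5) = 1/495
Σ_t [0,0]: t=0:+1/576 = 1/576
(3j)²=5/99 [(1 4 5; 0 0 0)], sign=-1
Σ_t [0,0]: t=0:+1/1440 = 1/1440
(3j)²=7/165 [(1 4 5; 1 1 -2)], sign=-1
⇒ 4πI² = 7/11
I = (+1)√(7/11/(4π)) = 0.22503380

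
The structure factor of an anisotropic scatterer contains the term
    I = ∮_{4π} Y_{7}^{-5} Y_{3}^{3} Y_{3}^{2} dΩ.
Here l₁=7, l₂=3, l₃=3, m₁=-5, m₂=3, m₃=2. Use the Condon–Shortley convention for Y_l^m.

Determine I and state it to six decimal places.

|7−3|≤3≤7+3 violated ⇒ I = 0

0.000000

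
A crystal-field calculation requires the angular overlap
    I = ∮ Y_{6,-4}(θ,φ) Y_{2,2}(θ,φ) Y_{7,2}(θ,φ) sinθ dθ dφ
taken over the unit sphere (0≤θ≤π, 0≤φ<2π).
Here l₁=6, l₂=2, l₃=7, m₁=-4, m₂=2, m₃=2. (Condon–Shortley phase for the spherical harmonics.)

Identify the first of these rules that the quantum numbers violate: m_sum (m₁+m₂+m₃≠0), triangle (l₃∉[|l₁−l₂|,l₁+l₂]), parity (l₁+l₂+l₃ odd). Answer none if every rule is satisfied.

m₁+m₂+m₃ = -4 + 2 + 2 = 0  ✓
triangle: |6−2|=4 ≤ l₃=7 ≤ 6+2=8  ✓
parity: l₁+l₂+l₃ = 15 is odd  ✗

parity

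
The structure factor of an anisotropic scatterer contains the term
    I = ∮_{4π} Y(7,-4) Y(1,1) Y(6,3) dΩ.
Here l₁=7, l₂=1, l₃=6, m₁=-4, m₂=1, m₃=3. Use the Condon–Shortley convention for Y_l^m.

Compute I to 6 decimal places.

m-sum 0 ✓  L=14 even ✓  6≤6≤8 ✓
Π(2lᵢ+1) = 15×3×13 = 585
triangle coeff Δ(7,1,6) = 1/1365
Σ_t [1,1]: t=1:−1/518400 = -1/518400
(3j)²=7/195 [(7 1 6; 0 0 0)], sign=-1
Σ_t [2,2]: t=2:+1/4354560 = 1/4354560
(3j)²=11/273 [(7 1 6; -4 1 3)], sign=-1
⇒ 4πI² = 11/13
I = (+1)√(11/13/(4π)) = 0.25948947

0.259489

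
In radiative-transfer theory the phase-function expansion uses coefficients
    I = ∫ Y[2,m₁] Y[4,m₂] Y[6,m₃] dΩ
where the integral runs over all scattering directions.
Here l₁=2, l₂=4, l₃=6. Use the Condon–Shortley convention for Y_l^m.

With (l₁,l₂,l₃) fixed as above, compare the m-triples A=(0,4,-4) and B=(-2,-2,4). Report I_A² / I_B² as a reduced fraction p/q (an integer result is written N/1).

3/14

Same 2,4,6: normalisation and zero-m 3j drop out of the ratio.
A: Δ: 0! 4! 8! / 13! → 1/6435; sum: t=0:+1/161280 = 1/161280; 3j²(2 4 6; 0 4 -4) = Δ·Π!·Σ² = 1/143  (sign +1)
B: Δ: 0! 4! 8! / 13! → 1/6435; sum: t=0:+1/34560 = 1/34560; 3j²(2 4 6; -2 -2 4) = Δ·Π!·Σ² = 14/429  (sign +1)
I_A²/I_B² = (1/143)/(14/429) = 3/14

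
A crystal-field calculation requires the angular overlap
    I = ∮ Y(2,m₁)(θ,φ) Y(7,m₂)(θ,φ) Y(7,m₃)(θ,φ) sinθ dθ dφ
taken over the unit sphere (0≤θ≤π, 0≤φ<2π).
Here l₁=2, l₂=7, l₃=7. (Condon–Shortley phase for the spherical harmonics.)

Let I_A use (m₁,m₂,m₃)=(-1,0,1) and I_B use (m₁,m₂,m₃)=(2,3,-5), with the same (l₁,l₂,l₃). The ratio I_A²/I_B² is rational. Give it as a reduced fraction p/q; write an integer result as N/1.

l's match ⇒ only the (l;m) 3-j factors differ between A and B.
A: triangle coeff Δ(2,7,7) = 1/185640; Σ_t [1,2]: t=1:−1/1036800 t=2:+1/1209600 = -1/7257600; (3j)²=1/2210 [(2 7 7; -1 0 1)], sign=-1
B: triangle coeff Δ(2,7,7) = 1/185640; Σ_t [0,0]: t=0:+1/29030400 = 1/29030400; (3j)²=99/7735 [(2 7 7; 2 3 -5)], sign=+1
I_A²/I_B² = (1/2210)/(99/7735) = 7/198

7/198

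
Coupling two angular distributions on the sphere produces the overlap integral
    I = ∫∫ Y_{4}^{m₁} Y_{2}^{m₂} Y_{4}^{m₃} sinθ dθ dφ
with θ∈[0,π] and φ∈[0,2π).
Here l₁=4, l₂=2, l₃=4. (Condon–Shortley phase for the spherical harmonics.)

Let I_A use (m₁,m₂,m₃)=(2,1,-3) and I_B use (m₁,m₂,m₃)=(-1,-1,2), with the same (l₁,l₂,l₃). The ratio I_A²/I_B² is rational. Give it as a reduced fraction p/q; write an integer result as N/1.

175/81

l's match ⇒ only the (l;m) 3-j factors differ between A and B.
A: triangle coeff Δ(4,2,4) = 1/13860; Σ_t [1,2]: t=1:−1/240 t=2:+1/1440 = -1/288; (3j)²=5/132 [(4 2 4; 2 1 -3)], sign=+1
B: triangle coeff Δ(4,2,4) = 1/13860; Σ_t [0,1]: t=0:+1/240 t=1:−1/96 = -1/160; (3j)²=27/1540 [(4 2 4; -1 -1 2)], sign=-1
I_A²/I_B² = (5/132)/(27/1540) = 175/81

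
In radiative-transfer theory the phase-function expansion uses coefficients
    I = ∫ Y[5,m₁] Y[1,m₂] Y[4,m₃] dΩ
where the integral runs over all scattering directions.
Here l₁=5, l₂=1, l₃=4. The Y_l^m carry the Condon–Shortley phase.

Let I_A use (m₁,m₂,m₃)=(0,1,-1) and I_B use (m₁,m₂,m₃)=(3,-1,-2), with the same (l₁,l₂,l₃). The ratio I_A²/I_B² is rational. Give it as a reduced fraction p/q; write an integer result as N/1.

5/14

l's match ⇒ only the (l;m) 3-j factors differ between A and B.
A: triangle coeff Δ(5,1,4) = 1/495; Σ_t [2,2]: t=2:+1/1440 = 1/1440; (3j)²=2/99 [(5 1 4; 0 1 -1)], sign=-1
B: triangle coeff Δ(5,1,4) = 1/495; Σ_t [0,0]: t=0:+1/2880 = 1/2880; (3j)²=28/495 [(5 1 4; 3 -1 -2)], sign=+1
I_A²/I_B² = (2/99)/(28/495) = 5/14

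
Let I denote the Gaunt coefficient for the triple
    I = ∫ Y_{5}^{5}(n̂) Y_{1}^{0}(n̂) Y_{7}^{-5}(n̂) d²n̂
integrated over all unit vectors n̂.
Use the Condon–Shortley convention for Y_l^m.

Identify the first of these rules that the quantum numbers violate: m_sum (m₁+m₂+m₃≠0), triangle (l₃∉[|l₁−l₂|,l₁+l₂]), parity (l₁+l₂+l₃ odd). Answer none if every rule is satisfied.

triangle

m₁+m₂+m₃ = 5 + 0 − 5 = 0  ✓
triangle: |5−1|=4 ≤ l₃=7 ≤ 5+1=6  ✗
parity: l₁+l₂+l₃ = 13 is odd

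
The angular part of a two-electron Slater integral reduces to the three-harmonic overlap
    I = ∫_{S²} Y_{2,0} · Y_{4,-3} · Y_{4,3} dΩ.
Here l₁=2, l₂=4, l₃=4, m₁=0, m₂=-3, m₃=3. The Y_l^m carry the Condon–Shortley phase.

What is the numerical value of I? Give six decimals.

0.057344

Checks pass: Σm=0; 10 even; l₃=4∈[2,6].
(2·2+1)(2·4+1)(2·4+1) = 405
Δ: 2! 2! 6! / 11! → 1/13860
sum: t=0:+1/192 t=1:−1/36 t=2:+1/192 = -5/288
3j²(2 4 4; 0 0 0) = Δ·Π!·Σ² = 20/693  (sign -1)
sum: t=0:+1/480 t=1:−1/720 = 1/1440
3j²(2 4 4; 0 -3 3) = Δ·Π!·Σ² = 7/1980  (sign -1)
combine: 4πI² = 405·20/693·7/1980 = 5/121
take √, sign +1: I = 0.05734392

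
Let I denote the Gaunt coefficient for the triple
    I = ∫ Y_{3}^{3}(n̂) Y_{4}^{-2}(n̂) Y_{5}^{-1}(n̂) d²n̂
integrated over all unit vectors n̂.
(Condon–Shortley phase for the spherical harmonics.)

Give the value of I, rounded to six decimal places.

0.143662

Checks pass: Σm=0; 12 even; l₃=5∈[1,7].
(2·3+1)(2·4+1)(2·5+1) = 693
Δ: 2! 4! 6! / 13! → 1/180180
sum: t=0:+1/576 t=1:−1/144 t=2:+1/576 = -1/288
3j²(3 4 5; 0 0 0) = Δ·Π!·Σ² = 20/1001  (sign +1)
sum: t=0:+1/2304 = 1/2304
3j²(3 4 5; 3 -2 -1) = Δ·Π!·Σ² = 75/4004  (sign +1)
combine: 4πI² = 693·20/1001·75/4004 = 3375/13013
take √, sign +1: I = 0.14366244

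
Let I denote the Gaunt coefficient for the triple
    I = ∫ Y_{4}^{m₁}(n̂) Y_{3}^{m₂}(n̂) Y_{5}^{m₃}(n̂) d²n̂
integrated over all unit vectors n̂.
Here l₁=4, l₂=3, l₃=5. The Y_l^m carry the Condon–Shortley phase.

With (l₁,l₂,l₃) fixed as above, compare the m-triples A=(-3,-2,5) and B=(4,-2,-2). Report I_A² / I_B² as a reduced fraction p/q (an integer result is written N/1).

15/4

Shared (l₁,l₂,l₃)=(4,3,5): N and (l;000)² cancel in I_A²/I_B².
A: Δ = 2!·6!·4!/13! = 1/180180; Racah Σ t=1..1: t=1:−1/17280 = -1/17280; ⇒ 3j(4 3 5; -3 -2 5)² = 35/858, sgn -1
B: Δ = 2!·6!·4!/13! = 1/180180; Racah Σ t=0..0: t=0:+1/8640 = 1/8640; ⇒ 3j(4 3 5; 4 -2 -2)² = 14/1287, sgn -1
I_A²/I_B² = (35/858)/(14/1287) = 15/4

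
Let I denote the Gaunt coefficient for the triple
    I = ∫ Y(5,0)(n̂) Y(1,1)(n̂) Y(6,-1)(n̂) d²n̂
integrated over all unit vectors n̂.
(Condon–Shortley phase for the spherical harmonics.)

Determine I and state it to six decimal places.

-0.187239

m-sum 0 ✓  L=12 even ✓  4≤6≤6 ✓
Π(2lᵢ+1) = 11×3×13 = 429
triangle coeff Δ(5,1,6) = 1/858
Σ_t [0,0]: t=0:+1/14400 = 1/14400
(3j)²=6/143 [(5 1 6; 0 0 0)], sign=+1
Σ_t [0,0]: t=0:+1/28800 = 1/28800
(3j)²=7/286 [(5 1 6; 0 1 -1)], sign=-1
⇒ 4πI² = 63/143
I = (-1)√(63/143/(4π)) = -0.18723944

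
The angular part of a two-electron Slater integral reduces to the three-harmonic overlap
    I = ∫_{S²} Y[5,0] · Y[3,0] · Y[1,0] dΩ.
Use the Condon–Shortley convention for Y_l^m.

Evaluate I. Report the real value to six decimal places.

0.000000

l₃=1 ∉ [2,8] — triangle fails ⇒ I = 0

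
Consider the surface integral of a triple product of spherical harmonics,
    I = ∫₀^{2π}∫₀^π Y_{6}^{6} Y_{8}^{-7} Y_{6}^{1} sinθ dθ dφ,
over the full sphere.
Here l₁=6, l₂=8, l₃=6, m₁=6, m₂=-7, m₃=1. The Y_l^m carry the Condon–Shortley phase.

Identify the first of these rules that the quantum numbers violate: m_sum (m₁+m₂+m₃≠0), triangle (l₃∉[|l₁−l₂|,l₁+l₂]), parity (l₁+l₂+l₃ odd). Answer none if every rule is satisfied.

azimuthal sum: 6 − 7 + 1 = 0  ✓
2 ≤ 6 ≤ 14 (triangle on l)  ✓
L = 6 + 8 + 6 = 20 (even)  ✓

none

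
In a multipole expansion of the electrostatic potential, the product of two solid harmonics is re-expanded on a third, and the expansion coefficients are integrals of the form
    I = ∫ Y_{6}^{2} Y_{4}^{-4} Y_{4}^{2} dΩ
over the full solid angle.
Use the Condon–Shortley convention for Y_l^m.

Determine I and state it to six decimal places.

Rules hold: Σm=0, L=14 even, 2≤4≤10.
N = 13·9·9 = 1053
Δ = 6!·6!·2!/15! = 1/1261260
Racah Σ t=2..4: t=2:+1/4608 t=3:−1/1296 t=4:+1/4608 = -7/20736
⇒ 3j(6 4 4; 0 0 0)² = 20/1287, sgn -1
Racah Σ t=0..0: t=0:+1/69120 = 1/69120
⇒ 3j(6 4 4; 2 -4 2)² = 4/429, sgn +1
4πI² = N·(3j₀)²·(3jₘ)² = 240/1573
I = -1·√(0.152575/4π) = -0.11018851

-0.110189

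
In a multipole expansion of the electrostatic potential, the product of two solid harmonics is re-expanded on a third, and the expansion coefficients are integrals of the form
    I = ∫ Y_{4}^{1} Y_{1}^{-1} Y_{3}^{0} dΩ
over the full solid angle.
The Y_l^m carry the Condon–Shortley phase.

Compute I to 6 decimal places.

Checks pass: Σm=0; 8 even; l₃=3∈[3,5].
(2·4+1)(2·1+1)(2·3+1) = 189
Δ: 2! 6! 0! / 9! → 1/252
sum: t=1:−1/36 = -1/36
3j²(4 1 3; 0 0 0) = Δ·Π!·Σ² = 4/63  (sign +1)
sum: t=0:+1/72 = 1/72
3j²(4 1 3; 1 -1 0) = Δ·Π!·Σ² = 5/126  (sign -1)
combine: 4πI² = 189·4/63·5/126 = 10/21
take √, sign -1: I = -0.19466390

-0.194664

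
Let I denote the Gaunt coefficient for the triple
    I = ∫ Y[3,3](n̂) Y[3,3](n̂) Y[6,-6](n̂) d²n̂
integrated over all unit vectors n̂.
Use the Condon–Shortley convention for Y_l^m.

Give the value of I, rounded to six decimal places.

Checks pass: Σm=0; 12 even; l₃=6∈[0,6].
(2·3+1)(2·3+1)(2·6+1) = 637
Δ: 0! 6! 6! / 13! → 1/12012
sum: t=0:+1/1296 = 1/1296
3j²(3 3 6; 0 0 0) = Δ·Π!·Σ² = 100/3003  (sign +1)
sum: t=0:+1/518400 = 1/518400
3j²(3 3 6; 3 3 -6) = Δ·Π!·Σ² = 1/13  (sign +1)
combine: 4πI² = 637·100/3003·1/13 = 700/429
take √, sign +1: I = 0.36034246

0.360342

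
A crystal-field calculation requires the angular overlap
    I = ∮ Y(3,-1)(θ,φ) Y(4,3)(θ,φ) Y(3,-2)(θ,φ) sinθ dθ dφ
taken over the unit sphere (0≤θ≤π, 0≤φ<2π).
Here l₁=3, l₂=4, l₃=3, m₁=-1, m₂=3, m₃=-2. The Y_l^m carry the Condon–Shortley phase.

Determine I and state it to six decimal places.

m-sum 0 ✓  L=10 even ✓  1≤3≤7 ✓
Π(2lᵢ+1) = 7×9×7 = 441
triangle coeff Δ(3,4,3) = 1/34650
Σ_t [1,3]: t=1:−1/72 t=2:+1/16 t=3:−1/72 = 5/144
(3j)²=2/77 [(3 4 3; 0 0 0)], sign=-1
Σ_t [3,4]: t=3:−1/144 t=4:+1/288 = -1/288
(3j)²=1/99 [(3 4 3; -1 3 -2)], sign=+1
⇒ 4πI² = 14/121
I = (-1)√(14/121/(4π)) = -0.09595473

-0.095955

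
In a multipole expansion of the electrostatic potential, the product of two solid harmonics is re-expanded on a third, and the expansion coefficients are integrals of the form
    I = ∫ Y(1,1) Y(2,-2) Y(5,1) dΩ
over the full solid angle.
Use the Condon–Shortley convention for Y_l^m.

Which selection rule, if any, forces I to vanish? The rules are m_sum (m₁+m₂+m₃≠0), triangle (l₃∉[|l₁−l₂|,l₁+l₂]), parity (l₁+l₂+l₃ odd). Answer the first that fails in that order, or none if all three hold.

triangle

Σmᵢ = 0  ✓
l₃∈[|l₁−l₂|,l₁+l₂]=[1,3], have l₃=5  ✗
Σlᵢ = 8 ⇒ even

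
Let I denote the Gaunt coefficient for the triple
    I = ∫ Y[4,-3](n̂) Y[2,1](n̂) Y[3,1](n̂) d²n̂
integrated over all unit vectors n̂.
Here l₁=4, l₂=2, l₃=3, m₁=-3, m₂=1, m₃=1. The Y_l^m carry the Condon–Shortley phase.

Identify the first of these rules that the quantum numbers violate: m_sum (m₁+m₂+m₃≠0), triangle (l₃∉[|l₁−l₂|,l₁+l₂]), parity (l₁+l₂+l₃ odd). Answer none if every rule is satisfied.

azimuthal sum: -3 + 1 + 1 = -1  ✗
2 ≤ 3 ≤ 6 (triangle on l)
L = 4 + 2 + 3 = 9 (odd)

m_sum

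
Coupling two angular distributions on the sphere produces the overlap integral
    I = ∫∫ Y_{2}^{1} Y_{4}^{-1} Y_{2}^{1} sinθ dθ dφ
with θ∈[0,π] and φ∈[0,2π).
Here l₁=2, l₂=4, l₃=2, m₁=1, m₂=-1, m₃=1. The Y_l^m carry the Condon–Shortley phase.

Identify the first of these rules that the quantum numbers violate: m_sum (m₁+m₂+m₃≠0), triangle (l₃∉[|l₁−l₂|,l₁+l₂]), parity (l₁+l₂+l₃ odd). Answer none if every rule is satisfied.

m_sum

m₁+m₂+m₃ = 1 − 1 + 1 = 1  ✗
triangle: |2−4|=2 ≤ l₃=2 ≤ 2+4=6
parity: l₁+l₂+l₃ = 8 is even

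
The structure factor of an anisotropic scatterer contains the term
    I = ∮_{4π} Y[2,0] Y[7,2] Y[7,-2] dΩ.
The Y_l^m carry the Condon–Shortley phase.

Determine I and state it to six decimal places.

0.125586

Checks pass: Σm=0; 16 even; l₃=7∈[5,9].
(2·2+1)(2·7+1)(2·7+1) = 1125
Δ: 2! 2! 12! / 17! → 1/185640
sum: t=0:+1/2419200 t=1:−1/518400 t=2:+1/2419200 = -1/907200
3j²(2 7 7; 0 0 0) = Δ·Π!·Σ² = 56/3315  (sign +1)
sum: t=0:+1/8709120 t=1:−1/967680 t=2:+1/2419200 = -11/21772800
3j²(2 7 7; 0 2 -2) = Δ·Π!·Σ² = 242/23205  (sign +1)
combine: 4πI² = 1125·56/3315·242/23205 = 9680/48841
take √, sign +1: I = 0.12558578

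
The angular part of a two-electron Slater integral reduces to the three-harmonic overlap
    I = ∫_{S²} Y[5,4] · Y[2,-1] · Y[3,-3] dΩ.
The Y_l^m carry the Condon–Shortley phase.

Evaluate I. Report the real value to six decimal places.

Rules hold: Σm=0, L=10 even, 3≤3≤7.
N = 11·5·7 = 385
Δ = 4!·6!·0!/11! = 1/2310
Racah Σ t=2..2: t=2:+1/144 = 1/144
⇒ 3j(5 2 3; 0 0 0)² = 10/231, sgn -1
Racah Σ t=1..1: t=1:−1/4320 = -1/4320
⇒ 3j(5 2 3; 4 -1 -3)² = 2/55, sgn -1
4πI² = N·(3j₀)²·(3jₘ)² = 20/33
I = +1·√(0.606061/4π) = 0.21961050

0.219610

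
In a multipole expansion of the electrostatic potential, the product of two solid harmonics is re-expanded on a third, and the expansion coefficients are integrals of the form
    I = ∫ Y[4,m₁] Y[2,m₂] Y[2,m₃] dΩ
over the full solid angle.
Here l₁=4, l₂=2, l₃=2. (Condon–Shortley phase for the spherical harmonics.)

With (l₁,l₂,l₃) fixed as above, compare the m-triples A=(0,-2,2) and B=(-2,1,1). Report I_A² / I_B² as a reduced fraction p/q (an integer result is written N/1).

Same 4,2,2: normalisation and zero-m 3j drop out of the ratio.
A: Δ: 4! 4! 0! / 9! → 1/630; sum: t=0:+1/576 = 1/576; 3j²(4 2 2; 0 -2 2) = Δ·Π!·Σ² = 1/630  (sign +1)
B: Δ: 4! 4! 0! / 9! → 1/630; sum: t=3:−1/36 = -1/36; 3j²(4 2 2; -2 1 1) = Δ·Π!·Σ² = 4/63  (sign +1)
I_A²/I_B² = (1/630)/(4/63) = 1/40

1/40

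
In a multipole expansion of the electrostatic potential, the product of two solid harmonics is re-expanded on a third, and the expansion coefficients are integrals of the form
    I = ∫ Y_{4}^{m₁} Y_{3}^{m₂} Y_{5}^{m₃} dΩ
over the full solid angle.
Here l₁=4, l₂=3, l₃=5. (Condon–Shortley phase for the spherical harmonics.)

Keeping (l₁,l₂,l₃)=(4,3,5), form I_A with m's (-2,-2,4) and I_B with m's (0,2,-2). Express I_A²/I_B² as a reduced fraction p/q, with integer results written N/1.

l's match ⇒ only the (l;m) 3-j factors differ between A and B.
A: triangle coeff Δ(4,3,5) = 1/180180; Σ_t [0,1]: t=0:+1/8640 t=1:−1/2880 = -1/4320; (3j)²=8/429 [(4 3 5; -2 -2 4)], sign=+1
B: triangle coeff Δ(4,3,5) = 1/180180; Σ_t [1,2]: t=1:−1/864 t=2:+1/576 = 1/1728; (3j)²=5/1287 [(4 3 5; 0 2 -2)], sign=-1
I_A²/I_B² = (8/429)/(5/1287) = 24/5

24/5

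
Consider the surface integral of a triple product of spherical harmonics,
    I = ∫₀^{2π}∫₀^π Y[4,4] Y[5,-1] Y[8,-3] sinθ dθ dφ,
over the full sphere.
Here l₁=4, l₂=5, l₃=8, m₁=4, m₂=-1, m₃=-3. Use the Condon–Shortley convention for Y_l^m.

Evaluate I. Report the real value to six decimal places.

0.000000

Σlᵢ=17 odd — θ-integrand is odd under cosθ→−cosθ; I=0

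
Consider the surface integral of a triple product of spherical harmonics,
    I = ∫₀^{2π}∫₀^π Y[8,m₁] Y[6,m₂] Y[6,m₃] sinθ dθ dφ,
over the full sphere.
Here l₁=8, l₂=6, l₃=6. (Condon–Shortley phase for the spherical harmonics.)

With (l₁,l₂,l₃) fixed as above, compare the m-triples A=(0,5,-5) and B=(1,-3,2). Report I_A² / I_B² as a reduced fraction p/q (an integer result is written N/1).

Shared (l₁,l₂,l₃)=(8,6,6): N and (l;000)² cancel in I_A²/I_B².
A: Δ = 8!·8!·4!/21! = 1/1309458150; Racah Σ t=7..8: t=7:−1/609638400 t=8:+1/9754214400 = -1/650280960; ⇒ 3j(8 6 6; 0 5 -5)² = 275/58786, sgn +1
B: Δ = 8!·8!·4!/21! = 1/1309458150; Racah Σ t=0..3: t=0:+1/1219276800 t=1:−1/29030400 t=2:+1/6220800 t=3:−1/9953280 = 13/487710720; ⇒ 3j(8 6 6; 1 -3 2)² = 52/24871, sgn +1
I_A²/I_B² = (275/58786)/(52/24871) = 3025/1352

3025/1352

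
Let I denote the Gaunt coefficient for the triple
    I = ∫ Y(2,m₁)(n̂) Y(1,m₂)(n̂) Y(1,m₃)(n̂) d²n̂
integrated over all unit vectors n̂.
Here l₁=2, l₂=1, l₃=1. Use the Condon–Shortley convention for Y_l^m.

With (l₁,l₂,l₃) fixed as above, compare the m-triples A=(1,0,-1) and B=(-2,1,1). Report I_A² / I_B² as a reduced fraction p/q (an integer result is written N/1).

1/2

Shared (l₁,l₂,l₃)=(2,1,1): N and (l;000)² cancel in I_A²/I_B².
A: Δ = 2!·2!·0!/5! = 1/30; Racah Σ t=1..1: t=1:−1/2 = -1/2; ⇒ 3j(2 1 1; 1 0 -1)² = 1/10, sgn -1
B: Δ = 2!·2!·0!/5! = 1/30; Racah Σ t=2..2: t=2:+1/4 = 1/4; ⇒ 3j(2 1 1; -2 1 1)² = 1/5, sgn +1
I_A²/I_B² = (1/10)/(1/5) = 1/2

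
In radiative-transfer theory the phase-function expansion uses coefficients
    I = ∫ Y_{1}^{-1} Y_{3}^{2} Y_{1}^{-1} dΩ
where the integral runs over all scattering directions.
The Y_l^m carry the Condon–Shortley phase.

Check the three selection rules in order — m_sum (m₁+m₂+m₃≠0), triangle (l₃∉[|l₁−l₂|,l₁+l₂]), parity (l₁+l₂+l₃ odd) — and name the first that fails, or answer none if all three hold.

m₁+m₂+m₃ = -1 + 2 − 1 = 0  ✓
triangle: |1−3|=2 ≤ l₃=1 ≤ 1+3=4  ✗
parity: l₁+l₂+l₃ = 5 is odd

triangle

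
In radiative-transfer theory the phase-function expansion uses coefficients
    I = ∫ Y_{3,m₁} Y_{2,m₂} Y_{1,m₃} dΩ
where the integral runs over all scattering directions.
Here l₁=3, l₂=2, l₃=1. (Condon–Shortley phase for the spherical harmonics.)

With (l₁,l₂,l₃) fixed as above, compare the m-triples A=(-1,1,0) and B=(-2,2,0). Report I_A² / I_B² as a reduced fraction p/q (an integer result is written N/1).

Shared (l₁,l₂,l₃)=(3,2,1): N and (l;000)² cancel in I_A²/I_B².
A: Δ = 4!·2!·0!/7! = 1/105; Racah Σ t=3..3: t=3:−1/6 = -1/6; ⇒ 3j(3 2 1; -1 1 0)² = 8/105, sgn +1
B: Δ = 4!·2!·0!/7! = 1/105; Racah Σ t=4..4: t=4:+1/24 = 1/24; ⇒ 3j(3 2 1; -2 2 0)² = 1/21, sgn -1
I_A²/I_B² = (8/105)/(1/21) = 8/5

8/5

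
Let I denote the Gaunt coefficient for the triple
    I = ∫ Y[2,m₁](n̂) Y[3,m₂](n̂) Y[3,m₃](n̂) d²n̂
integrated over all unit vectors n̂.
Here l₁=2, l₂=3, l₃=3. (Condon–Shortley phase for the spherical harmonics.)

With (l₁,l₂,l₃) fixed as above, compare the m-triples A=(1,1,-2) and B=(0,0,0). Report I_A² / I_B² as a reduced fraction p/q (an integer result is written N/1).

15/16

Shared (l₁,l₂,l₃)=(2,3,3): N and (l;000)² cancel in I_A²/I_B².
A: Δ = 2!·2!·4!/9! = 1/3780; Racah Σ t=0..1: t=0:+1/48 t=1:−1/12 = -1/16; ⇒ 3j(2 3 3; 1 1 -2)² = 1/28, sgn +1
B: Δ = 2!·2!·4!/9! = 1/3780; Racah Σ t=0..2: t=0:+1/24 t=1:−1/4 t=2:+1/24 = -1/6; ⇒ 3j(2 3 3; 0 0 0)² = 4/105, sgn +1
I_A²/I_B² = (1/28)/(4/105) = 15/16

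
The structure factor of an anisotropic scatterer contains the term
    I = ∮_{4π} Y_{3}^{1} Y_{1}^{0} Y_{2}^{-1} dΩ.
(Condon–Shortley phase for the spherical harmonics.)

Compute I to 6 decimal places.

-0.233597

m-sum 0 ✓  L=6 even ✓  2≤2≤4 ✓
Π(2lᵢ+1) = 7×3×5 = 105
triangle coeff Δ(3,1,2) = 1/105
Σ_t [1,1]: t=1:−1/4 = -1/4
(3j)²=3/35 [(3 1 2; 0 0 0)], sign=-1
Σ_t [1,1]: t=1:−1/6 = -1/6
(3j)²=8/105 [(3 1 2; 1 0 -1)], sign=+1
⇒ 4πI² = 24/35
I = (-1)√(24/35/(4π)) = -0.23359668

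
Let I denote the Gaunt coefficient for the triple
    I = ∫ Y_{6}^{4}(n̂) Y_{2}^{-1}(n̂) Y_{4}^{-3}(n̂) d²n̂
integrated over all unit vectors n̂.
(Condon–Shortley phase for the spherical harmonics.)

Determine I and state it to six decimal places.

0.246389

Checks pass: Σm=0; 12 even; l₃=4∈[4,8].
(2·6+1)(2·2+1)(2·4+1) = 585
Δ: 4! 8! 0! / 13! → 1/6435
sum: t=2:+1/2304 = 1/2304
3j²(6 2 4; 0 0 0) = Δ·Π!·Σ² = 5/143  (sign +1)
sum: t=1:−1/30240 = -1/30240
3j²(6 2 4; 4 -1 -3) = Δ·Π!·Σ² = 16/429  (sign +1)
combine: 4πI² = 585·5/143·16/429 = 1200/1573
take √, sign +1: I = 0.24638901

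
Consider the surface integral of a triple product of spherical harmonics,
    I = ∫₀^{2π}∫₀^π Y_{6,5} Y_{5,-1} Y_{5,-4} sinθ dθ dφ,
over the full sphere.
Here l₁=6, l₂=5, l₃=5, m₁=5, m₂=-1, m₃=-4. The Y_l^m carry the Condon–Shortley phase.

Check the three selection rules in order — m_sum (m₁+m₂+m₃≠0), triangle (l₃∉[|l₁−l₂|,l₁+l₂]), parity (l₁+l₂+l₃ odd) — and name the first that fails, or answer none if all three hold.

Σmᵢ = 0  ✓
l₃∈[|l₁−l₂|,l₁+l₂]=[1,11], have l₃=5  ✓
Σlᵢ = 16 ⇒ even  ✓

none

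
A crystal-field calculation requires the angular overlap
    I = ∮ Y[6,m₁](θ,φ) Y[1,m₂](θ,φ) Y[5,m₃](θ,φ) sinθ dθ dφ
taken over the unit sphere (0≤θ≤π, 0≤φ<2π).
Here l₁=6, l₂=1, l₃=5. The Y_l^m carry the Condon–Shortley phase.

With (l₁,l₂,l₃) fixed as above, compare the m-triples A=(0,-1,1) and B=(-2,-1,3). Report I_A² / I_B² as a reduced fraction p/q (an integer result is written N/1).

5/2

Shared (l₁,l₂,l₃)=(6,1,5): N and (l;000)² cancel in I_A²/I_B².
A: Δ = 2!·10!·0!/13! = 1/858; Racah Σ t=0..0: t=0:+1/34560 = 1/34560; ⇒ 3j(6 1 5; 0 -1 1)² = 5/286, sgn +1
B: Δ = 2!·10!·0!/13! = 1/858; Racah Σ t=0..0: t=0:+1/161280 = 1/161280; ⇒ 3j(6 1 5; -2 -1 3)² = 1/143, sgn +1
I_A²/I_B² = (5/286)/(1/143) = 5/2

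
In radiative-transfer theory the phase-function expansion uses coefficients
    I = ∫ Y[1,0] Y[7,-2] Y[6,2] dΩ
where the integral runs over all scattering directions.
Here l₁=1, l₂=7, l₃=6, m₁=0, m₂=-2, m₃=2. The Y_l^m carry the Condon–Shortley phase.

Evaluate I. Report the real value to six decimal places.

0.234717

m-sum 0 ✓  L=14 even ✓  6≤6≤8 ✓
Π(2lᵢ+1) = 3×15×13 = 585
triangle coeff Δ(1,7,6) = 1/1365
Σ_t [1,1]: t=1:−1/518400 = -1/518400
(3j)²=7/195 [(1 7 6; 0 0 0)], sign=-1
Σ_t [1,1]: t=1:−1/967680 = -1/967680
(3j)²=3/91 [(1 7 6; 0 -2 2)], sign=-1
⇒ 4πI² = 9/13
I = (+1)√(9/13/(4π)) = 0.23471705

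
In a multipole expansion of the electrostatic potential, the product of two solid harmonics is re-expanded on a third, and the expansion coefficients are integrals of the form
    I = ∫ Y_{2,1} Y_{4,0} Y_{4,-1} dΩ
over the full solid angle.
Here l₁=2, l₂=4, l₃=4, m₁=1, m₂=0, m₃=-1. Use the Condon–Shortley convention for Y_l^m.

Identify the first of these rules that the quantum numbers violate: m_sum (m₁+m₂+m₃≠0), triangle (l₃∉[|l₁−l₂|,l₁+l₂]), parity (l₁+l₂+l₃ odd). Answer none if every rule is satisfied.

none

azimuthal sum: 1 + 0 − 1 = 0  ✓
2 ≤ 4 ≤ 6 (triangle on l)  ✓
L = 2 + 4 + 4 = 10 (even)  ✓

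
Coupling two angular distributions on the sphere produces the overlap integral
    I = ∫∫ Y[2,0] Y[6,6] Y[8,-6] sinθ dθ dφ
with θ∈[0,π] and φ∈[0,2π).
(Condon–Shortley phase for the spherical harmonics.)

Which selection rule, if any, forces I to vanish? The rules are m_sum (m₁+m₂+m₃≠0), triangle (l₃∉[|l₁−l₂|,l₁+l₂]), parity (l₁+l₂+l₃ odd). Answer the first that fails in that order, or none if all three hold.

none

Σmᵢ = 0  ✓
l₃∈[|l₁−l₂|,l₁+l₂]=[4,8], have l₃=8  ✓
Σlᵢ = 16 ⇒ even  ✓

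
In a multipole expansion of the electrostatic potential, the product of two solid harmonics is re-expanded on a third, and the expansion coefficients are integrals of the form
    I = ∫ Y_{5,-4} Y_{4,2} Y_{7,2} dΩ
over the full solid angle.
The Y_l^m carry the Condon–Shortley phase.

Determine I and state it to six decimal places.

Checks pass: Σm=0; 16 even; l₃=7∈[1,9].
(2·5+1)(2·4+1)(2·7+1) = 1485
Δ: 2! 8! 6! / 17! → 1/6126120
sum: t=0:+1/69120 t=1:−1/20736 t=2:+1/69120 = -1/51840
3j²(5 4 7; 0 0 0) = Δ·Π!·Σ² = 280/21879  (sign +1)
sum: t=1:−1/4838400 t=2:+1/483840 = 1/537600
3j²(5 4 7; -4 2 2) = Δ·Π!·Σ² = 2187/170170  (sign -1)
combine: 4πI² = 1485·280/21879·2187/170170 = 131220/537251
take √, sign -1: I = -0.13941403

-0.139414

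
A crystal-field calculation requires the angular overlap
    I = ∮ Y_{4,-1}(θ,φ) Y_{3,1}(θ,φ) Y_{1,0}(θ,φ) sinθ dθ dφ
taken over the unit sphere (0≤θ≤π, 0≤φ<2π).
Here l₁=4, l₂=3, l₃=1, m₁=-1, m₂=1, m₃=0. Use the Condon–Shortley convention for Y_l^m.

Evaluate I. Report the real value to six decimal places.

Checks pass: Σm=0; 8 even; l₃=1∈[1,7].
(2·4+1)(2·3+1)(2·1+1) = 189
Δ: 6! 2! 0! / 9! → 1/252
sum: t=3:−1/36 = -1/36
3j²(4 3 1; 0 0 0) = Δ·Π!·Σ² = 4/63  (sign +1)
sum: t=4:+1/48 = 1/48
3j²(4 3 1; -1 1 0) = Δ·Π!·Σ² = 5/84  (sign -1)
combine: 4πI² = 189·4/63·5/84 = 5/7
take √, sign -1: I = -0.23841361

-0.238414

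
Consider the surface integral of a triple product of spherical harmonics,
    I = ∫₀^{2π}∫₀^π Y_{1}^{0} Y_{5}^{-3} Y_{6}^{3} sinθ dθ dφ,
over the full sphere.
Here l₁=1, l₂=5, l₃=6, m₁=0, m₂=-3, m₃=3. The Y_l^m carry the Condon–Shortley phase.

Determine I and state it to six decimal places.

m-sum 0 ✓  L=12 even ✓  4≤6≤6 ✓
Π(2lᵢ+1) = 3×11×13 = 429
triangle coeff Δ(1,5,6) = 1/858
Σ_t [0,0]: t=0:+1/14400 = 1/14400
(3j)²=6/143 [(1 5 6; 0 0 0)], sign=+1
Σ_t [0,0]: t=0:+1/80640 = 1/80640
(3j)²=9/286 [(1 5 6; 0 -3 3)], sign=-1
⇒ 4πI² = 81/143
I = (-1)√(81/143/(4π)) = -0.21230956

-0.212310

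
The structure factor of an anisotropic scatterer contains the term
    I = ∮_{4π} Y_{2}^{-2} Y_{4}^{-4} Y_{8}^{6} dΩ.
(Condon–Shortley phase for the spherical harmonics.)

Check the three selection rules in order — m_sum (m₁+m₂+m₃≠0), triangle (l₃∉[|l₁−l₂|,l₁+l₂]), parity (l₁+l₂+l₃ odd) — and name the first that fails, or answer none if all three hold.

azimuthal sum: -2 − 4 + 6 = 0  ✓
2 ≤ 8 ≤ 6 (triangle on l)  ✗
L = 2 + 4 + 8 = 14 (even)

triangle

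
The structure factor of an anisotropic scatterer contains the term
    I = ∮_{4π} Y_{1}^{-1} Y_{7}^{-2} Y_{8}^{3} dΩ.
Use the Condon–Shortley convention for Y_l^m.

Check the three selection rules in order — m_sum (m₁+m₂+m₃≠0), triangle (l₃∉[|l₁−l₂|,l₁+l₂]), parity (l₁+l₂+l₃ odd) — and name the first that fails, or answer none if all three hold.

azimuthal sum: -1 − 2 + 3 = 0  ✓
6 ≤ 8 ≤ 8 (triangle on l)  ✓
L = 1 + 7 + 8 = 16 (even)  ✓

none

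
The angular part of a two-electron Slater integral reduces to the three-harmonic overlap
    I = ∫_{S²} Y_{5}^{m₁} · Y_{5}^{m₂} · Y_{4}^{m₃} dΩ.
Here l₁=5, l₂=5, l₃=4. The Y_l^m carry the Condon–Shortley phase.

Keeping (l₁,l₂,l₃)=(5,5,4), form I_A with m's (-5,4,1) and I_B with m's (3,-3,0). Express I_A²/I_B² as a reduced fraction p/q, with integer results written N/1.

2/1

Same 5,5,4: normalisation and zero-m 3j drop out of the ratio.
A: Δ: 6! 4! 4! / 15! → 1/3153150; sum: t=6:+1/103680 = 1/103680; 3j²(5 5 4; -5 4 1) = Δ·Π!·Σ² = 4/143  (sign -1)
B: Δ: 6! 4! 4! / 15! → 1/3153150; sum: t=0:+1/11520 t=1:−1/4320 t=2:+1/27648 = -1/9216; 3j²(5 5 4; 3 -3 0) = Δ·Π!·Σ² = 2/143  (sign -1)
I_A²/I_B² = (4/143)/(2/143) = 2/1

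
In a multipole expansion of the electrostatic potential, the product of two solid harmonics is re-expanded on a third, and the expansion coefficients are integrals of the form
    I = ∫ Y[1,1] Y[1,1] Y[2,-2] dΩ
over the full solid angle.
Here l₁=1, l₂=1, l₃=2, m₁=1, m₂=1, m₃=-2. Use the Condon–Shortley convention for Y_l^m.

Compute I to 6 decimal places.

0.309019

m-sum 0 ✓  L=4 even ✓  0≤2≤2 ✓
Π(2lᵢ+1) = 3×3×5 = 45
triangle coeff Δ(1,1,2) = 1/30
Σ_t [0,0]: t=0:+1/1 = 1/1
(3j)²=2/15 [(1 1 2; 0 0 0)], sign=+1
Σ_t [0,0]: t=0:+1/4 = 1/4
(3j)²=1/5 [(1 1 2; 1 1 -2)], sign=+1
⇒ 4πI² = 6/5
I = (+1)√(6/5/(4π)) = 0.30901936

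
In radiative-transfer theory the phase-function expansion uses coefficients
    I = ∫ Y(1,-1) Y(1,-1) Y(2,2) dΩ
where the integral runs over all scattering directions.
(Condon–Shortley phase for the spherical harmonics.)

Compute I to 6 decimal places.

Checks pass: Σm=0; 4 even; l₃=2∈[0,2].
(2·1+1)(2·1+1)(2·2+1) = 45
Δ: 0! 2! 2! / 5! → 1/30
sum: t=0:+1/1 = 1/1
3j²(1 1 2; 0 0 0) = Δ·Π!·Σ² = 2/15  (sign +1)
sum: t=0:+1/4 = 1/4
3j²(1 1 2; -1 -1 2) = Δ·Π!·Σ² = 1/5  (sign +1)
combine: 4πI² = 45·2/15·1/5 = 6/5
take √, sign +1: I = 0.30901936

0.309019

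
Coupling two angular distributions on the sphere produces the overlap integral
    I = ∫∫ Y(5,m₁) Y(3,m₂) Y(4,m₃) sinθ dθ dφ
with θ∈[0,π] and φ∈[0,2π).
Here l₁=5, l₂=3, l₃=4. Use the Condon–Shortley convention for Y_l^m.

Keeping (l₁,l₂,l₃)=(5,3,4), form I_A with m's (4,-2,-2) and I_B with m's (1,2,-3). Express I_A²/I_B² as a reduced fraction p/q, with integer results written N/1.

l's match ⇒ only the (l;m) 3-j factors differ between A and B.
A: triangle coeff Δ(5,3,4) = 1/180180; Σ_t [0,1]: t=0:+1/2880 t=1:−1/8640 = 1/4320; (3j)²=8/429 [(5 3 4; 4 -2 -2)], sign=+1
B: triangle coeff Δ(5,3,4) = 1/180180; Σ_t [3,4]: t=3:−1/1440 t=4:+1/17280 = -11/17280; (3j)²=11/468 [(5 3 4; 1 2 -3)], sign=+1
I_A²/I_B² = (8/429)/(11/468) = 96/121

96/121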